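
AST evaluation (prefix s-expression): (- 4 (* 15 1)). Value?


Evaluate inner: (* 15 1) = 15
Evaluate root: (- 4 15) = -11
Result: -11


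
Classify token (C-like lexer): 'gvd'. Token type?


Pattern: letter/underscore followed by alphanumerics, not a keyword
Type: IDENTIFIER


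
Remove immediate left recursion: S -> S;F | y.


Left-recursive alternatives: S;F; non-recursive: y
Introduce S': S -> yS', S' -> ;FS' | ε


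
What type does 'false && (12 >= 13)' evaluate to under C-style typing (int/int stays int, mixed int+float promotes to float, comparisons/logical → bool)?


Operand types: bool && bool
Rule: logical operators take bool operands and yield bool
Result type: bool


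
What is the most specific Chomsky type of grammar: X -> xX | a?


Right-linear: every RHS is a terminal or a terminal followed by one nonterminal
Classification: Type 3 (Regular)


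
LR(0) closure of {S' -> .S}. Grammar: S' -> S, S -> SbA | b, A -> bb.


Start: S' -> .S
For each item with dot before a nonterminal B, add B -> .γ for every B-production
Closure: [S' -> .S, S -> .SbA, S -> .b]


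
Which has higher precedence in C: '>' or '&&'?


'>' is relational (level 7); '&&' is logical AND (level 2)
Higher level binds tighter
'>' has higher precedence than '&&'


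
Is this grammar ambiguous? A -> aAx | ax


balanced a^n…x^n: each string has a unique parse
Unambiguous


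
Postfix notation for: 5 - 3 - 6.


Left to right (same or higher precedence on left)
Postfix: 5 3 - 6 -


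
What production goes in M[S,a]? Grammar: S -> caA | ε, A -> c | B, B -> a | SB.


For [S, a]: ε is nullable and 'a' ∈ FOLLOW(S)
Entry: S -> ε


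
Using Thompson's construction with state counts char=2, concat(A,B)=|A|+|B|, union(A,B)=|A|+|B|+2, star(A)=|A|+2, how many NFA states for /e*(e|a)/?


Syntax tree has 3 char leaf(s), 1 union(s), 1 star(s)
chars contribute 3×2 = 6; each union adds +2; each star adds +2
Total: 6 + 2 + 2 = 10 states


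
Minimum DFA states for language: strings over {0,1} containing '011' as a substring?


KMP-style automaton: 3 progress states + 1 absorbing accept = 4
Minimal DFA: 4 states


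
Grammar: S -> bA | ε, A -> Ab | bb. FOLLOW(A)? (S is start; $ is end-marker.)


$ ∈ FOLLOW(S). For each A -> αBβ: add FIRST(β)\{ε} to FOLLOW(B); if β nullable, add FOLLOW(A).
FOLLOW(A) = {$, b}


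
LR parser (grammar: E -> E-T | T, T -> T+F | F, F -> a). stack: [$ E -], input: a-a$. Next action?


no handle ('E-' is not any RHS); shift 'a'
Action: shift


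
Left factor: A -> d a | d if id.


Common prefix: 'd'
Factored: A -> d A', A' -> a | if id


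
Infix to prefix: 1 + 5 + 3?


left-to-right (same/higher precedence on left): tree is (+ (+ 1 5) 3)
Prefix: + + 1 5 3


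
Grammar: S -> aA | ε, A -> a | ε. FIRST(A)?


Per alternative of A: FIRST(a) = {a}; FIRST(ε) = {ε}
FIRST(A) = {a, ε}


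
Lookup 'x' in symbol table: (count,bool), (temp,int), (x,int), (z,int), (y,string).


Lookup 'x' → type int


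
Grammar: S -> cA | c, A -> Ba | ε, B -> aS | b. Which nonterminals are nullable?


A nonterminal is nullable iff some alternative derives ε (directly, or every symbol in it is nullable)
Nullable: {A}


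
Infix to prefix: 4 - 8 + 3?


left-to-right (same/higher precedence on left): tree is (+ (- 4 8) 3)
Prefix: + - 4 8 3


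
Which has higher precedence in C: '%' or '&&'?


'%' is multiplicative (level 10); '&&' is logical AND (level 2)
Higher level binds tighter
'%' has higher precedence than '&&'


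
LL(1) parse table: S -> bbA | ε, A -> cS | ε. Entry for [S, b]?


For [S, b]: 'b' ∈ FIRST(bbA)
Entry: S -> bbA


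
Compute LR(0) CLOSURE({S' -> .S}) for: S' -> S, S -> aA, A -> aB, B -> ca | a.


Start: S' -> .S
For each item with dot before a nonterminal B, add B -> .γ for every B-production
Closure: [S' -> .S, S -> .aA]


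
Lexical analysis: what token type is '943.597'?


Pattern: digits with a decimal point
Type: FLOAT_LITERAL


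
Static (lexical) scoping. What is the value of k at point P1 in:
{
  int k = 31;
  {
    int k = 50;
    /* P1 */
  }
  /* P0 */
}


k declared in the same block as P1
k = 50


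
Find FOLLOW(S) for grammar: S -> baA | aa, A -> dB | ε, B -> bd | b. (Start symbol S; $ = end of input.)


$ ∈ FOLLOW(S). For each A -> αBβ: add FIRST(β)\{ε} to FOLLOW(B); if β nullable, add FOLLOW(A).
FOLLOW(S) = {$}


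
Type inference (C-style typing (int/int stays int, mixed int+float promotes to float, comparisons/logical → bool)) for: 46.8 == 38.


Operand types: float == int
Rule: comparison yields bool
Result type: bool


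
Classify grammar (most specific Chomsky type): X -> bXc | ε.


Single nonterminal LHS, but b^n c^n is not regular
Classification: Type 2 (Context-Free)


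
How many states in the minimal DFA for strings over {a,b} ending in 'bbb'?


Track the longest suffix of input matching a prefix of 'bbb': 4 classes (prefixes of length 0..3)
Minimal DFA: 4 states


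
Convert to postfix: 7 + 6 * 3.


* has higher precedence, evaluate 6*3 first
Postfix: 7 6 3 * +


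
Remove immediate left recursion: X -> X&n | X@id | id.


Left-recursive alternatives: X&n, X@id; non-recursive: id
Introduce X': X -> idX', X' -> &nX' | @idX' | ε


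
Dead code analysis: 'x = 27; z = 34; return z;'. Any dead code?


x is assigned but never read
Dead: 'x = 27'


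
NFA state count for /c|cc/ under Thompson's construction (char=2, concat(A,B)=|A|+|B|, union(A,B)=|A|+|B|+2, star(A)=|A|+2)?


Syntax tree has 3 char leaf(s), 1 union(s), 0 star(s)
chars contribute 3×2 = 6; each union adds +2; each star adds +2
Total: 6 + 2 + 0 = 8 states


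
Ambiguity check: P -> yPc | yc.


balanced y^n…c^n: each string has a unique parse
Unambiguous


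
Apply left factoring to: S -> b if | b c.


Common prefix: 'b'
Factored: S -> b S', S' -> if | c


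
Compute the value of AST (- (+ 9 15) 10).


Evaluate inner: (+ 9 15) = 24
Evaluate root: (- 24 10) = 14
Result: 14


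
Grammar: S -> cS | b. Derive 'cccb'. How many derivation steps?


Derivation: S => cS => ccS => cccS => cccb
Steps: 4


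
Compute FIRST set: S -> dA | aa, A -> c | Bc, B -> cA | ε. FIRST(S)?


Per alternative of S: FIRST(dA) = {d}; FIRST(aa) = {a}
FIRST(S) = {a, d}


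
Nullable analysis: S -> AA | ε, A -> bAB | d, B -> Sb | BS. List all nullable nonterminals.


A nonterminal is nullable iff some alternative derives ε (directly, or every symbol in it is nullable)
Nullable: {S}


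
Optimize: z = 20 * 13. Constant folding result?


20 * 13 = 260 at compile time
Optimized: z = 260


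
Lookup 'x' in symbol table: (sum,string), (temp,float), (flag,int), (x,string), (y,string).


Lookup 'x' → type string


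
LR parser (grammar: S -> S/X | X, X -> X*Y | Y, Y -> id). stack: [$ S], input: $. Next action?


start symbol S on stack, input exhausted
Action: accept


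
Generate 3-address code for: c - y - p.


Break into single-operator statements:
t1 = c - y
t2 = t1 - p


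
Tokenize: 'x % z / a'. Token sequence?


Scan left to right, longest-match per lexeme
Tokens: ID(x), OP(%), ID(z), OP(/), ID(a)


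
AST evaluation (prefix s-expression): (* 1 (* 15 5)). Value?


Evaluate inner: (* 15 5) = 75
Evaluate root: (* 1 75) = 75
Result: 75


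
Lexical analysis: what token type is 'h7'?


Pattern: letter/underscore followed by alphanumerics, not a keyword
Type: IDENTIFIER


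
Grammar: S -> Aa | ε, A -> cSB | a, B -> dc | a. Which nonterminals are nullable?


A nonterminal is nullable iff some alternative derives ε (directly, or every symbol in it is nullable)
Nullable: {S}


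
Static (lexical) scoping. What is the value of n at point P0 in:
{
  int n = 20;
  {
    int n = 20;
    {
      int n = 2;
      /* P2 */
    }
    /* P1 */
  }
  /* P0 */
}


n declared in the same block as P0
n = 20


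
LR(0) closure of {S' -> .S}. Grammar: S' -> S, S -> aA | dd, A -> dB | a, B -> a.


Start: S' -> .S
For each item with dot before a nonterminal B, add B -> .γ for every B-production
Closure: [S' -> .S, S -> .aA, S -> .dd]


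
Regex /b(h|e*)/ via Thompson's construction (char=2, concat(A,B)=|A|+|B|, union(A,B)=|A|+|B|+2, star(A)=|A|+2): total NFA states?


Syntax tree has 3 char leaf(s), 1 union(s), 1 star(s)
chars contribute 3×2 = 6; each union adds +2; each star adds +2
Total: 6 + 2 + 2 = 10 states


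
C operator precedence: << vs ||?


'<<' is shift (level 8); '||' is logical OR (level 1)
Higher level binds tighter
'<<' has higher precedence than '||'


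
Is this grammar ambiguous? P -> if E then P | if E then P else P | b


dangling else: 'if E then if E then b else b' parses two ways
Ambiguous


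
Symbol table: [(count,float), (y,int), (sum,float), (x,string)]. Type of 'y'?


Lookup 'y' → type int


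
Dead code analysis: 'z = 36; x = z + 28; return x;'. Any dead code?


z is read by x's definition; x is returned
No dead code


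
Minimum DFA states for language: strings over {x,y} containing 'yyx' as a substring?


KMP-style automaton: 3 progress states + 1 absorbing accept = 4
Minimal DFA: 4 states


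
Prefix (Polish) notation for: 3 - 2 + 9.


left-to-right (same/higher precedence on left): tree is (+ (- 3 2) 9)
Prefix: + - 3 2 9


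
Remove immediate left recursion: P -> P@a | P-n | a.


Left-recursive alternatives: P@a, P-n; non-recursive: a
Introduce P': P -> aP', P' -> @aP' | -nP' | ε


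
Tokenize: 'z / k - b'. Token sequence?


Scan left to right, longest-match per lexeme
Tokens: ID(z), OP(/), ID(k), OP(-), ID(b)


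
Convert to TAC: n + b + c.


Break into single-operator statements:
t1 = n + b
t2 = t1 + c


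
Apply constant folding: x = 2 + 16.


2 + 16 = 18 at compile time
Optimized: x = 18


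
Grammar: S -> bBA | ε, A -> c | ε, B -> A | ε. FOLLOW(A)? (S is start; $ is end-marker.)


$ ∈ FOLLOW(S). For each A -> αBβ: add FIRST(β)\{ε} to FOLLOW(B); if β nullable, add FOLLOW(A).
FOLLOW(A) = {$, c}


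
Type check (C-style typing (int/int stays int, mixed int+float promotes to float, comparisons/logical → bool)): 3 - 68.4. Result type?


Operand types: int - float
Rule: mixed int/float promotes to float; int/int stays int
Result type: float


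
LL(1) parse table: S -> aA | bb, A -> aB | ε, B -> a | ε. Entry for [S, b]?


For [S, b]: 'b' ∈ FIRST(bb)
Entry: S -> bb


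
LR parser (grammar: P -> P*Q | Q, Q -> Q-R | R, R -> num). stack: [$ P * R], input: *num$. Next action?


'R' (not preceded by Q-) is the handle for Q -> R
Action: reduce (Q -> R)


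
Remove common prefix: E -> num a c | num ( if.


Common prefix: 'num'
Factored: E -> num E', E' -> a c | ( if


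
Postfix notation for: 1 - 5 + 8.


Left to right (same or higher precedence on left)
Postfix: 1 5 - 8 +


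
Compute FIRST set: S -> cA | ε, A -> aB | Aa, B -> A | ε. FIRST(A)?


Per alternative of A: FIRST(aB) = {a}; FIRST(Aa) = {a}
FIRST(A) = {a}


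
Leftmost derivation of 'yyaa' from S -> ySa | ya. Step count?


Derivation: S => ySa => yyaa
Steps: 2


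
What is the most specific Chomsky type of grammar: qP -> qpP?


LHS has context (more than one symbol) and |LHS| ≤ |RHS|
Classification: Type 1 (Context-Sensitive)


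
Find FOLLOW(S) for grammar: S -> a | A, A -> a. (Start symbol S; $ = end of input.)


$ ∈ FOLLOW(S). For each A -> αBβ: add FIRST(β)\{ε} to FOLLOW(B); if β nullable, add FOLLOW(A).
FOLLOW(S) = {$}


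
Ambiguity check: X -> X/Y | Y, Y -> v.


precedence layered via separate nonterminal Y: deterministic
Unambiguous


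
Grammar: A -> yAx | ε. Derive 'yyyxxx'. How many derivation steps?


Derivation: A => yAx => yyAxx => yyyAxxx => yyyxxx
Steps: 4


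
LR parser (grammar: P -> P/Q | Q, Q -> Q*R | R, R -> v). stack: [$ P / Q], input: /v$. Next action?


handle 'P/Q' on top; lookahead ∈ FOLLOW(P) = {/, $}
Action: reduce (P -> P/Q)


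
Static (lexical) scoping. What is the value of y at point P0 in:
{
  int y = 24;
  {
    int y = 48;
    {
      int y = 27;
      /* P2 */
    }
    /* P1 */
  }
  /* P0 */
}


y declared in the same block as P0
y = 24


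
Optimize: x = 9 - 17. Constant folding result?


9 - 17 = -8 at compile time
Optimized: x = -8


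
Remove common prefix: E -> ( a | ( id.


Common prefix: '('
Factored: E -> ( E', E' -> a | id


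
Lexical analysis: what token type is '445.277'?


Pattern: digits with a decimal point
Type: FLOAT_LITERAL


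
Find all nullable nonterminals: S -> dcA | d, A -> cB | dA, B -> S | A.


A nonterminal is nullable iff some alternative derives ε (directly, or every symbol in it is nullable)
Nullable: {}


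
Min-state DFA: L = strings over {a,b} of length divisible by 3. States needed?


Track length mod 3: states 0..2, accept at 0
Minimal DFA: 3 states


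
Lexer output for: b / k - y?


Scan left to right, longest-match per lexeme
Tokens: ID(b), OP(/), ID(k), OP(-), ID(y)


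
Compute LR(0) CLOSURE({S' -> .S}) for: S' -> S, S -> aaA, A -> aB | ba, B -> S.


Start: S' -> .S
For each item with dot before a nonterminal B, add B -> .γ for every B-production
Closure: [S' -> .S, S -> .aaA]


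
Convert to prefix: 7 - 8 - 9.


left-to-right (same/higher precedence on left): tree is (- (- 7 8) 9)
Prefix: - - 7 8 9


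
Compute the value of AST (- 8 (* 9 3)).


Evaluate inner: (* 9 3) = 27
Evaluate root: (- 8 27) = -19
Result: -19


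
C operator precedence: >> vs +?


'+' is additive (level 9); '>>' is shift (level 8)
Higher level binds tighter
'+' has higher precedence than '>>'


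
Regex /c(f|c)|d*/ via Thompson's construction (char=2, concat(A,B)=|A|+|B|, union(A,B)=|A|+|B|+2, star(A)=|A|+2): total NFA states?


Syntax tree has 4 char leaf(s), 2 union(s), 1 star(s)
chars contribute 4×2 = 8; each union adds +2; each star adds +2
Total: 8 + 4 + 2 = 14 states


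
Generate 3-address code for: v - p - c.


Break into single-operator statements:
t1 = v - p
t2 = t1 - c


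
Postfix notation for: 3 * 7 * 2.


Left to right (same or higher precedence on left)
Postfix: 3 7 * 2 *


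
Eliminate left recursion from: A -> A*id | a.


Left-recursive alternatives: A*id; non-recursive: a
Introduce A': A -> aA', A' -> *idA' | ε


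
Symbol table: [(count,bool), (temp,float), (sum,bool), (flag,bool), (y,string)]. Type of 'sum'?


Lookup 'sum' → type bool


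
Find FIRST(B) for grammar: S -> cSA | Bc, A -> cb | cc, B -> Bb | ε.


Per alternative of B: FIRST(Bb) = {b}; FIRST(ε) = {ε}
FIRST(B) = {b, ε}


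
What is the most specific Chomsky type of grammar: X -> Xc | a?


Left-linear: every RHS is a terminal or one nonterminal followed by a terminal
Classification: Type 3 (Regular)


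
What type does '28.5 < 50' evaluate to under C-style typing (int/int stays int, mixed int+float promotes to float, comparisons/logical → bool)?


Operand types: float < int
Rule: comparison yields bool
Result type: bool


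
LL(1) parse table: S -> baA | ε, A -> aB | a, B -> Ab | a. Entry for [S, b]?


For [S, b]: 'b' ∈ FIRST(baA)
Entry: S -> baA


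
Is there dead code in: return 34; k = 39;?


statement follows a return and is unreachable
Dead: 'k = 39'


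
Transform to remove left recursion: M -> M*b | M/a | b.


Left-recursive alternatives: M*b, M/a; non-recursive: b
Introduce M': M -> bM', M' -> *bM' | /aM' | ε


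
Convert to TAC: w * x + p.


Break into single-operator statements:
t1 = w * x
t2 = t1 + p


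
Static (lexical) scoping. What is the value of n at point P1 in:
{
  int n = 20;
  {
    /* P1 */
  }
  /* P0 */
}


P1's block does not declare n; resolves to the enclosing declaration at depth 0
n = 20


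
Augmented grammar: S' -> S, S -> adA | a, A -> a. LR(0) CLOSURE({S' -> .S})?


Start: S' -> .S
For each item with dot before a nonterminal B, add B -> .γ for every B-production
Closure: [S' -> .S, S -> .adA, S -> .a]


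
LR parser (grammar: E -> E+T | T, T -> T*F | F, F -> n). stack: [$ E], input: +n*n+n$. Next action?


shift '+' to continue E -> E+T
Action: shift


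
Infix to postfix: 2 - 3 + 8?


Left to right (same or higher precedence on left)
Postfix: 2 3 - 8 +


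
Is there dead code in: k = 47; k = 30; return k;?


first assignment to k is overwritten before any read
Dead: 'k = 47'


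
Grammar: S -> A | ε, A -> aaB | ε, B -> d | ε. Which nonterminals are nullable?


A nonterminal is nullable iff some alternative derives ε (directly, or every symbol in it is nullable)
Nullable: {A, B, S}


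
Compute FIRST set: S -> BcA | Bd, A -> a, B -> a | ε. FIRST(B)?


Per alternative of B: FIRST(a) = {a}; FIRST(ε) = {ε}
FIRST(B) = {a, ε}


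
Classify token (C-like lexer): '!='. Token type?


Pattern: operator symbol
Type: OPERATOR


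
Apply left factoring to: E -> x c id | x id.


Common prefix: 'x'
Factored: E -> x E', E' -> c id | id


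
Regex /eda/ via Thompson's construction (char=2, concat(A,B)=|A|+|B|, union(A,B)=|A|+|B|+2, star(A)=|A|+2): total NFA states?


Syntax tree has 3 char leaf(s), 0 union(s), 0 star(s)
chars contribute 3×2 = 6; each union adds +2; each star adds +2
Total: 6 + 0 + 0 = 6 states


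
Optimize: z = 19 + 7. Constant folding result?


19 + 7 = 26 at compile time
Optimized: z = 26


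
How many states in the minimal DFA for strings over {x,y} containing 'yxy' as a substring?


KMP-style automaton: 3 progress states + 1 absorbing accept = 4
Minimal DFA: 4 states


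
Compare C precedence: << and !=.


'<<' is shift (level 8); '!=' is equality (level 6)
Higher level binds tighter
'<<' has higher precedence than '!='


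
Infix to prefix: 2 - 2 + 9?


left-to-right (same/higher precedence on left): tree is (+ (- 2 2) 9)
Prefix: + - 2 2 9


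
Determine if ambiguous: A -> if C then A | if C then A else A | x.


dangling else: 'if C then if C then x else x' parses two ways
Ambiguous


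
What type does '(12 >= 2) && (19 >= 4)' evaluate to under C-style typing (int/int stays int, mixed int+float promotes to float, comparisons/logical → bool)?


Operand types: bool && bool
Rule: logical operators take bool operands and yield bool
Result type: bool


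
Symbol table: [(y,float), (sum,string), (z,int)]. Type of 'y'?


Lookup 'y' → type float


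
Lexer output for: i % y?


Scan left to right, longest-match per lexeme
Tokens: ID(i), OP(%), ID(y)


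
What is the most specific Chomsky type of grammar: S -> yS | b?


Right-linear: every RHS is a terminal or a terminal followed by one nonterminal
Classification: Type 3 (Regular)


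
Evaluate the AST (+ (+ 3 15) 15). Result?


Evaluate inner: (+ 3 15) = 18
Evaluate root: (+ 18 15) = 33
Result: 33


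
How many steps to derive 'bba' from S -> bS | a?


Derivation: S => bS => bbS => bba
Steps: 3


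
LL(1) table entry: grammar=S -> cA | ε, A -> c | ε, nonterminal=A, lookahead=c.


For [A, c]: 'c' ∈ FIRST(c)
Entry: A -> c


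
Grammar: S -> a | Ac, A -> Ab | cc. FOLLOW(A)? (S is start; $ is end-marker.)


$ ∈ FOLLOW(S). For each A -> αBβ: add FIRST(β)\{ε} to FOLLOW(B); if β nullable, add FOLLOW(A).
FOLLOW(A) = {b, c}


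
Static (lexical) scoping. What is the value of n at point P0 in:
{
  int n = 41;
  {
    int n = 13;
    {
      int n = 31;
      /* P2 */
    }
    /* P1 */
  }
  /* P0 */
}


n declared in the same block as P0
n = 41


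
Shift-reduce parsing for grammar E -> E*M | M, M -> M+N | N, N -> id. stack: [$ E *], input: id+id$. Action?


no handle ('E*' is not any RHS); shift 'id'
Action: shift


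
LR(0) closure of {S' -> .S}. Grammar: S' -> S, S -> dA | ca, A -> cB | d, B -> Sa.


Start: S' -> .S
For each item with dot before a nonterminal B, add B -> .γ for every B-production
Closure: [S' -> .S, S -> .dA, S -> .ca]


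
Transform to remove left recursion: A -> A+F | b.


Left-recursive alternatives: A+F; non-recursive: b
Introduce A': A -> bA', A' -> +FA' | ε


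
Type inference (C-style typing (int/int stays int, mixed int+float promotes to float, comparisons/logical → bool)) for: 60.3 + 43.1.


Operand types: float + float
Rule: mixed int/float promotes to float; int/int stays int
Result type: float


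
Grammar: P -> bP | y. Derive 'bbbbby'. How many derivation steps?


Derivation: P => bP => bbP => bbbP => bbbbP => bbbbbP => bbbbby
Steps: 6


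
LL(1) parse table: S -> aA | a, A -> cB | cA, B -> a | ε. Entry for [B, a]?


For [B, a]: 'a' ∈ FIRST(a)
Entry: B -> a


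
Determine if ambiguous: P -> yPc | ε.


balanced y^n…c^n: each string has a unique parse
Unambiguous


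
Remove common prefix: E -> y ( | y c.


Common prefix: 'y'
Factored: E -> y E', E' -> ( | c


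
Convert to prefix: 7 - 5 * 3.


'*' binds tighter: tree is (- 7 (* 5 3))
Prefix: - 7 * 5 3


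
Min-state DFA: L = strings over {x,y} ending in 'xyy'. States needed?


Track the longest suffix of input matching a prefix of 'xyy': 4 classes (prefixes of length 0..3)
Minimal DFA: 4 states


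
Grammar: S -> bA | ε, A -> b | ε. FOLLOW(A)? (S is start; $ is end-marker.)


$ ∈ FOLLOW(S). For each A -> αBβ: add FIRST(β)\{ε} to FOLLOW(B); if β nullable, add FOLLOW(A).
FOLLOW(A) = {$}


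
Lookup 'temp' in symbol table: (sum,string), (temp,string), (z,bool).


Lookup 'temp' → type string


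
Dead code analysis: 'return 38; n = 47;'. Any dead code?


statement follows a return and is unreachable
Dead: 'n = 47'


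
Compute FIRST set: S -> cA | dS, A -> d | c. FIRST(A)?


Per alternative of A: FIRST(d) = {d}; FIRST(c) = {c}
FIRST(A) = {c, d}


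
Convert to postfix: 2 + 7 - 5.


Left to right (same or higher precedence on left)
Postfix: 2 7 + 5 -


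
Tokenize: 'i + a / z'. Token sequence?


Scan left to right, longest-match per lexeme
Tokens: ID(i), OP(+), ID(a), OP(/), ID(z)


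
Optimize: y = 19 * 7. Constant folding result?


19 * 7 = 133 at compile time
Optimized: y = 133


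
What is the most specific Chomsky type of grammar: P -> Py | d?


Left-linear: every RHS is a terminal or one nonterminal followed by a terminal
Classification: Type 3 (Regular)


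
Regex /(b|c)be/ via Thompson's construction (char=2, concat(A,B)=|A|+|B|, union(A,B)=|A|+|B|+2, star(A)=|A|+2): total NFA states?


Syntax tree has 4 char leaf(s), 1 union(s), 0 star(s)
chars contribute 4×2 = 8; each union adds +2; each star adds +2
Total: 8 + 2 + 0 = 10 states


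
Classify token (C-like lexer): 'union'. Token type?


Pattern: reserved word
Type: KEYWORD


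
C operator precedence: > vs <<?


'<<' is shift (level 8); '>' is relational (level 7)
Higher level binds tighter
'<<' has higher precedence than '>'


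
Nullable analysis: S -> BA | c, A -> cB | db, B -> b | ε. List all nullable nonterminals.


A nonterminal is nullable iff some alternative derives ε (directly, or every symbol in it is nullable)
Nullable: {B}


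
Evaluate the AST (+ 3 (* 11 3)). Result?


Evaluate inner: (* 11 3) = 33
Evaluate root: (+ 3 33) = 36
Result: 36


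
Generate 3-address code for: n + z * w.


Break into single-operator statements:
t1 = z * w
t2 = n + t1


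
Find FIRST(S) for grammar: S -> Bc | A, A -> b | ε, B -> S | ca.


Per alternative of S: FIRST(Bc) = {b, c}; FIRST(A) = {b, ε}
FIRST(S) = {b, c, ε}


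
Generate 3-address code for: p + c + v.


Break into single-operator statements:
t1 = p + c
t2 = t1 + v


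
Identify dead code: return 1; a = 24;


statement follows a return and is unreachable
Dead: 'a = 24'


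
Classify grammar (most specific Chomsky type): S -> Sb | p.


Left-linear: every RHS is a terminal or one nonterminal followed by a terminal
Classification: Type 3 (Regular)


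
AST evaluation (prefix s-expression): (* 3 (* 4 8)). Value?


Evaluate inner: (* 4 8) = 32
Evaluate root: (* 3 32) = 96
Result: 96


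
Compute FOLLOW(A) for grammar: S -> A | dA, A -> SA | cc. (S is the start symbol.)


$ ∈ FOLLOW(S). For each A -> αBβ: add FIRST(β)\{ε} to FOLLOW(B); if β nullable, add FOLLOW(A).
FOLLOW(A) = {$, c, d}


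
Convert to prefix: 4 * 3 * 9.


left-to-right (same/higher precedence on left): tree is (* (* 4 3) 9)
Prefix: * * 4 3 9


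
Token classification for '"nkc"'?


Pattern: double-quoted sequence
Type: STRING_LITERAL


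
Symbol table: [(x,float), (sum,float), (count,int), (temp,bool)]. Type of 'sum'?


Lookup 'sum' → type float


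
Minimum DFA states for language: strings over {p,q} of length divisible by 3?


Track length mod 3: states 0..2, accept at 0
Minimal DFA: 3 states


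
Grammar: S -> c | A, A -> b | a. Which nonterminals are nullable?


A nonterminal is nullable iff some alternative derives ε (directly, or every symbol in it is nullable)
Nullable: {}


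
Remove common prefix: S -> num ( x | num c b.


Common prefix: 'num'
Factored: S -> num S', S' -> ( x | c b


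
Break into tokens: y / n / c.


Scan left to right, longest-match per lexeme
Tokens: ID(y), OP(/), ID(n), OP(/), ID(c)


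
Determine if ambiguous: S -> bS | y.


right-linear, alternatives start with distinct terminals 'b' vs 'y': unique leftmost derivation
Unambiguous


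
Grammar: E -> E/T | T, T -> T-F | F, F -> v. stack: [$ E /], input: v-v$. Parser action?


no handle ('E/' is not any RHS); shift 'v'
Action: shift


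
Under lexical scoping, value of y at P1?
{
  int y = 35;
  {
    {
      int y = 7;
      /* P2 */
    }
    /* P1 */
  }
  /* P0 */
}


P1's block does not declare y; resolves to the enclosing declaration at depth 0
y = 35


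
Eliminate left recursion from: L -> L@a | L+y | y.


Left-recursive alternatives: L@a, L+y; non-recursive: y
Introduce L': L -> yL', L' -> @aL' | +yL' | ε


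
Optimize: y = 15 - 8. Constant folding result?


15 - 8 = 7 at compile time
Optimized: y = 7


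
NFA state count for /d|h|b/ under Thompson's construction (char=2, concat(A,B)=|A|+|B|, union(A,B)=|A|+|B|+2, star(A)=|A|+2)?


Syntax tree has 3 char leaf(s), 2 union(s), 0 star(s)
chars contribute 3×2 = 6; each union adds +2; each star adds +2
Total: 6 + 4 + 0 = 10 states


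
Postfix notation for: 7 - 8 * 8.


* has higher precedence, evaluate 8*8 first
Postfix: 7 8 8 * -


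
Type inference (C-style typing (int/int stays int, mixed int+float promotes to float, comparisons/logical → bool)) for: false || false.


Operand types: bool || bool
Rule: logical operators take bool operands and yield bool
Result type: bool


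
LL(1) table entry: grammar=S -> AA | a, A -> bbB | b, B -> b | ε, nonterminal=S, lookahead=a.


For [S, a]: 'a' ∈ FIRST(a)
Entry: S -> a


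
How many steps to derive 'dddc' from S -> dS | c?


Derivation: S => dS => ddS => dddS => dddc
Steps: 4


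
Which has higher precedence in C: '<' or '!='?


'<' is relational (level 7); '!=' is equality (level 6)
Higher level binds tighter
'<' has higher precedence than '!='


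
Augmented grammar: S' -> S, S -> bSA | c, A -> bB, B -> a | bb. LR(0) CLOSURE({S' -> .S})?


Start: S' -> .S
For each item with dot before a nonterminal B, add B -> .γ for every B-production
Closure: [S' -> .S, S -> .bSA, S -> .c]


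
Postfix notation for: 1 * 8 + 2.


Left to right (same or higher precedence on left)
Postfix: 1 8 * 2 +


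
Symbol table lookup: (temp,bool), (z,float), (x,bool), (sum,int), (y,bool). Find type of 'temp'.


Lookup 'temp' → type bool


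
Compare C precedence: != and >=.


'>=' is relational (level 7); '!=' is equality (level 6)
Higher level binds tighter
'>=' has higher precedence than '!='


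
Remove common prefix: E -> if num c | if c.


Common prefix: 'if'
Factored: E -> if E', E' -> num c | c


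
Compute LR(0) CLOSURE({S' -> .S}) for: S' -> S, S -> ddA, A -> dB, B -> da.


Start: S' -> .S
For each item with dot before a nonterminal B, add B -> .γ for every B-production
Closure: [S' -> .S, S -> .ddA]


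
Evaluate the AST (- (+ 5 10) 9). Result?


Evaluate inner: (+ 5 10) = 15
Evaluate root: (- 15 9) = 6
Result: 6


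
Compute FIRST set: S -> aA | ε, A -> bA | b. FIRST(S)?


Per alternative of S: FIRST(aA) = {a}; FIRST(ε) = {ε}
FIRST(S) = {a, ε}


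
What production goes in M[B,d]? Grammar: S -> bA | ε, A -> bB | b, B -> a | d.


For [B, d]: 'd' ∈ FIRST(d)
Entry: B -> d


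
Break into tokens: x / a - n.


Scan left to right, longest-match per lexeme
Tokens: ID(x), OP(/), ID(a), OP(-), ID(n)


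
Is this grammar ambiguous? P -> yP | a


right-linear, alternatives start with distinct terminals 'y' vs 'a': unique leftmost derivation
Unambiguous


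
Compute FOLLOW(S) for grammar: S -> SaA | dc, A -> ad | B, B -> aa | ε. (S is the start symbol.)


$ ∈ FOLLOW(S). For each A -> αBβ: add FIRST(β)\{ε} to FOLLOW(B); if β nullable, add FOLLOW(A).
FOLLOW(S) = {$, a}


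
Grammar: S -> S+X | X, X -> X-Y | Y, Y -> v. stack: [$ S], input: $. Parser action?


start symbol S on stack, input exhausted
Action: accept


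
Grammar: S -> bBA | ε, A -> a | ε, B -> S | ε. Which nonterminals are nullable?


A nonterminal is nullable iff some alternative derives ε (directly, or every symbol in it is nullable)
Nullable: {A, B, S}


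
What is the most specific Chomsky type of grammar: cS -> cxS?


LHS has context (more than one symbol) and |LHS| ≤ |RHS|
Classification: Type 1 (Context-Sensitive)


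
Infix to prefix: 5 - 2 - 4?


left-to-right (same/higher precedence on left): tree is (- (- 5 2) 4)
Prefix: - - 5 2 4


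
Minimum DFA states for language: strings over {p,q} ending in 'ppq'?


Track the longest suffix of input matching a prefix of 'ppq': 4 classes (prefixes of length 0..3)
Minimal DFA: 4 states


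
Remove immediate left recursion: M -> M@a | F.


Left-recursive alternatives: M@a; non-recursive: F
Introduce M': M -> FM', M' -> @aM' | ε


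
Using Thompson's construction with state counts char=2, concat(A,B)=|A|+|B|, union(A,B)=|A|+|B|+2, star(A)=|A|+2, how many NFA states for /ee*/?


Syntax tree has 2 char leaf(s), 0 union(s), 1 star(s)
chars contribute 2×2 = 4; each union adds +2; each star adds +2
Total: 4 + 0 + 2 = 6 states


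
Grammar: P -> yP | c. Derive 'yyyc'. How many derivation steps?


Derivation: P => yP => yyP => yyyP => yyyc
Steps: 4


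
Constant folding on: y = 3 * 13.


3 * 13 = 39 at compile time
Optimized: y = 39


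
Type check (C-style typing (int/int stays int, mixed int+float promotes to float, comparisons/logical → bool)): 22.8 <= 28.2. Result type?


Operand types: float <= float
Rule: comparison yields bool
Result type: bool


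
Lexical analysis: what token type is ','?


Pattern: delimiter/punctuation
Type: PUNCTUATION


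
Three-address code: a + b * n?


Break into single-operator statements:
t1 = b * n
t2 = a + t1


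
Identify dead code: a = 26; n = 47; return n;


a is assigned but never read
Dead: 'a = 26'


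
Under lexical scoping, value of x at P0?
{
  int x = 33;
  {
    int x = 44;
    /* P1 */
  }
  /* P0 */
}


x declared in the same block as P0
x = 33


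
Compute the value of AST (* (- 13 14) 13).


Evaluate inner: (- 13 14) = -1
Evaluate root: (* -1 13) = -13
Result: -13


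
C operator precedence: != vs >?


'>' is relational (level 7); '!=' is equality (level 6)
Higher level binds tighter
'>' has higher precedence than '!='


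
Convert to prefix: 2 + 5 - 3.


left-to-right (same/higher precedence on left): tree is (- (+ 2 5) 3)
Prefix: - + 2 5 3


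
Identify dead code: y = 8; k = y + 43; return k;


y is read by k's definition; k is returned
No dead code


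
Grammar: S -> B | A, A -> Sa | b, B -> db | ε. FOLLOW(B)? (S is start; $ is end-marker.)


$ ∈ FOLLOW(S). For each A -> αBβ: add FIRST(β)\{ε} to FOLLOW(B); if β nullable, add FOLLOW(A).
FOLLOW(B) = {$, a}


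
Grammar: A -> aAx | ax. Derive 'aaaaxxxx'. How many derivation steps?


Derivation: A => aAx => aaAxx => aaaAxxx => aaaaxxxx
Steps: 4


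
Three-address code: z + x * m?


Break into single-operator statements:
t1 = x * m
t2 = z + t1


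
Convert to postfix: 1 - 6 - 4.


Left to right (same or higher precedence on left)
Postfix: 1 6 - 4 -


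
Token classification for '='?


Pattern: operator symbol
Type: OPERATOR


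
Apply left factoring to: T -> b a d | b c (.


Common prefix: 'b'
Factored: T -> b T', T' -> a d | c (


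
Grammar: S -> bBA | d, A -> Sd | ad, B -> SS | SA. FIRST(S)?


Per alternative of S: FIRST(bBA) = {b}; FIRST(d) = {d}
FIRST(S) = {b, d}


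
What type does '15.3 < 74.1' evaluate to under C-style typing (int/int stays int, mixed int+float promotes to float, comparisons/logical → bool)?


Operand types: float < float
Rule: comparison yields bool
Result type: bool


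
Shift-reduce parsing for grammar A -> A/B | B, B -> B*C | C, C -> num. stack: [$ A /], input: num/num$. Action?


no handle ('A/' is not any RHS); shift 'num'
Action: shift


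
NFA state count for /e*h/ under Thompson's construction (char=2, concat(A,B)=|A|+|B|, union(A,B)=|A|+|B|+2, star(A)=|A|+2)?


Syntax tree has 2 char leaf(s), 0 union(s), 1 star(s)
chars contribute 2×2 = 4; each union adds +2; each star adds +2
Total: 4 + 0 + 2 = 6 states


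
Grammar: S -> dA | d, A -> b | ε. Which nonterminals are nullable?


A nonterminal is nullable iff some alternative derives ε (directly, or every symbol in it is nullable)
Nullable: {A}


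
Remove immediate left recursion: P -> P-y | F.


Left-recursive alternatives: P-y; non-recursive: F
Introduce P': P -> FP', P' -> -yP' | ε


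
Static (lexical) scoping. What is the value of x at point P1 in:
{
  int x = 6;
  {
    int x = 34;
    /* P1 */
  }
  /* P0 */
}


x declared in the same block as P1
x = 34


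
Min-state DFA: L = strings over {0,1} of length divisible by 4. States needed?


Track length mod 4: states 0..3, accept at 0
Minimal DFA: 4 states


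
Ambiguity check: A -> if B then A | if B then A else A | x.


dangling else: 'if B then if B then x else x' parses two ways
Ambiguous


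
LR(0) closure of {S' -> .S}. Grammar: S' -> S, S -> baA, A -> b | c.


Start: S' -> .S
For each item with dot before a nonterminal B, add B -> .γ for every B-production
Closure: [S' -> .S, S -> .baA]


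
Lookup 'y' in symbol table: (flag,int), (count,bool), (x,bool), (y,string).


Lookup 'y' → type string


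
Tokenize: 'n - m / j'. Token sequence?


Scan left to right, longest-match per lexeme
Tokens: ID(n), OP(-), ID(m), OP(/), ID(j)


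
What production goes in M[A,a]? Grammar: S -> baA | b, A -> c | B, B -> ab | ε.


For [A, a]: 'a' ∈ FIRST(B)
Entry: A -> B


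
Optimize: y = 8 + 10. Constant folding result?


8 + 10 = 18 at compile time
Optimized: y = 18


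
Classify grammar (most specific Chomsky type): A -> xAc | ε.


Single nonterminal LHS, but x^n c^n is not regular
Classification: Type 2 (Context-Free)


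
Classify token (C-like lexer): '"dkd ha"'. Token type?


Pattern: double-quoted sequence
Type: STRING_LITERAL


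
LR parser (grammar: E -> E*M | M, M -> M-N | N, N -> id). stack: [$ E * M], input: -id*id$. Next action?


'-' can extend M; shift to build M -> M-N
Action: shift


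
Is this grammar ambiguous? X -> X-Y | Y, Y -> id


precedence layered via separate nonterminal Y: deterministic
Unambiguous


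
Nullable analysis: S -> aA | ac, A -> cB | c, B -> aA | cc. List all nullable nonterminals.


A nonterminal is nullable iff some alternative derives ε (directly, or every symbol in it is nullable)
Nullable: {}


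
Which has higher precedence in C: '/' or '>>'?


'/' is multiplicative (level 10); '>>' is shift (level 8)
Higher level binds tighter
'/' has higher precedence than '>>'


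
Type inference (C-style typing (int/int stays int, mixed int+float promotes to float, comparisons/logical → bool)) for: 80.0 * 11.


Operand types: float * int
Rule: mixed int/float promotes to float; int/int stays int
Result type: float


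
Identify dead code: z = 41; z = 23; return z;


first assignment to z is overwritten before any read
Dead: 'z = 41'


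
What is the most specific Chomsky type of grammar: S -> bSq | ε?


Single nonterminal LHS, but b^n q^n is not regular
Classification: Type 2 (Context-Free)


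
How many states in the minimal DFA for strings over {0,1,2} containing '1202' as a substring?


KMP-style automaton: 4 progress states + 1 absorbing accept = 5
Minimal DFA: 5 states


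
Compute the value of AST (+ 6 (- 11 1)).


Evaluate inner: (- 11 1) = 10
Evaluate root: (+ 6 10) = 16
Result: 16


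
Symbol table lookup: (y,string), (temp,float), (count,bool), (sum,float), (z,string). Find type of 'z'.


Lookup 'z' → type string


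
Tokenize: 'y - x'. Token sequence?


Scan left to right, longest-match per lexeme
Tokens: ID(y), OP(-), ID(x)


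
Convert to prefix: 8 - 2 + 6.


left-to-right (same/higher precedence on left): tree is (+ (- 8 2) 6)
Prefix: + - 8 2 6


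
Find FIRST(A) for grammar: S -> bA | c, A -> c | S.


Per alternative of A: FIRST(c) = {c}; FIRST(S) = {b, c}
FIRST(A) = {b, c}


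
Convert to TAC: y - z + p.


Break into single-operator statements:
t1 = y - z
t2 = t1 + p


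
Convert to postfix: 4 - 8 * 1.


* has higher precedence, evaluate 8*1 first
Postfix: 4 8 1 * -


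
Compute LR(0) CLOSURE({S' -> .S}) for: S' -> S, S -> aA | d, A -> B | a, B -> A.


Start: S' -> .S
For each item with dot before a nonterminal B, add B -> .γ for every B-production
Closure: [S' -> .S, S -> .aA, S -> .d]


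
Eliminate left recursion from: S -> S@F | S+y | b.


Left-recursive alternatives: S@F, S+y; non-recursive: b
Introduce S': S -> bS', S' -> @FS' | +yS' | ε


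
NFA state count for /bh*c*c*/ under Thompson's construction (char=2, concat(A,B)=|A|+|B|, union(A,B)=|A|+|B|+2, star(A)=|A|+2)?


Syntax tree has 4 char leaf(s), 0 union(s), 3 star(s)
chars contribute 4×2 = 8; each union adds +2; each star adds +2
Total: 8 + 0 + 6 = 14 states


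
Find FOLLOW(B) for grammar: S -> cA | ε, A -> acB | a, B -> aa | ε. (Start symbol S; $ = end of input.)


$ ∈ FOLLOW(S). For each A -> αBβ: add FIRST(β)\{ε} to FOLLOW(B); if β nullable, add FOLLOW(A).
FOLLOW(B) = {$}


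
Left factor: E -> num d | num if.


Common prefix: 'num'
Factored: E -> num E', E' -> d | if


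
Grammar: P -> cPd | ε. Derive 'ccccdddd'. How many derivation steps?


Derivation: P => cPd => ccPdd => cccPddd => ccccPdddd => ccccdddd
Steps: 5


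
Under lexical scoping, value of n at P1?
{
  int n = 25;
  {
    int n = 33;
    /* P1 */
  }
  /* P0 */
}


n declared in the same block as P1
n = 33


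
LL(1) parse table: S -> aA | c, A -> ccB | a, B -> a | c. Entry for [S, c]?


For [S, c]: 'c' ∈ FIRST(c)
Entry: S -> c


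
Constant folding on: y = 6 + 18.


6 + 18 = 24 at compile time
Optimized: y = 24
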